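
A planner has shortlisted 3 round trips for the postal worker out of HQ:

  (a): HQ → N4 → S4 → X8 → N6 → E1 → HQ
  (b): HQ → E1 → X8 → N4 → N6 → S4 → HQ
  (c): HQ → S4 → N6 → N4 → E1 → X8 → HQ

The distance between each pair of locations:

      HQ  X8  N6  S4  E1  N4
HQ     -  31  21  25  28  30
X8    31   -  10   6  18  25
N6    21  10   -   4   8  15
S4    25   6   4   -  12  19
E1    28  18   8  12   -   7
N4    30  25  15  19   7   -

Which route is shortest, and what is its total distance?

100 — (c) is the shortest.

(a): 30 + 19 + 6 + 10 + 8 + 28 = 101
(b): 28 + 18 + 25 + 15 + 4 + 25 = 115
(c): 25 + 4 + 15 + 7 + 18 + 31 = 100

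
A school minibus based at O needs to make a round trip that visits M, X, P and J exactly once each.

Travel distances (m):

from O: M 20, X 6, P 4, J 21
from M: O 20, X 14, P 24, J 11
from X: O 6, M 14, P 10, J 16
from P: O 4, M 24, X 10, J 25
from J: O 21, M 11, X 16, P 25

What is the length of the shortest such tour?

There are 12 distinct closed tours to check (reversals are equivalent).
O-M-X-P-J-O: 20+14+10+25+21 = 90
O-M-X-J-P-O: 20+14+16+25+4 = 79
O-M-P-X-J-O: 20+24+10+16+21 = 91
O-M-P-J-X-O: 20+24+25+16+6 = 91
O-M-J-X-P-O: 20+11+16+10+4 = 61
O-M-J-P-X-O: 20+11+25+10+6 = 72
O-X-M-P-J-O: 6+14+24+25+21 = 90
O-X-M-J-P-O: 6+14+11+25+4 = 60
O-X-P-M-J-O: 6+10+24+11+21 = 72
O-X-J-M-P-O: 6+16+11+24+4 = 61
O-P-M-X-J-O: 4+24+14+16+21 = 79
O-P-X-M-J-O: 4+10+14+11+21 = 60
The minimum is 60.
One optimal route: O → X → M → J → P → O (or its reverse).

Shortest round trip = 60 m.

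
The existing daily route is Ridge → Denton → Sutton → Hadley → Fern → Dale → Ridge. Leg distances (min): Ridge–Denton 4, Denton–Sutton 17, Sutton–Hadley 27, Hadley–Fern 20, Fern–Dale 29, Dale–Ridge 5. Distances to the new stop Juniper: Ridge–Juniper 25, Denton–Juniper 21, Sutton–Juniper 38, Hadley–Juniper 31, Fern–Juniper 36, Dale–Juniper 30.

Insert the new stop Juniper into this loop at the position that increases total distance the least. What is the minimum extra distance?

Minimum extra distance: 37 min, inserting Juniper between Fern and Dale.

Insertion cost between consecutive stops i–j is d(i,Juniper) + d(Juniper,j) − d(i,j):
  between Ridge and Denton: 25 + 21 − 4 = 42
  between Denton and Sutton: 21 + 38 − 17 = 42
  between Sutton and Hadley: 38 + 31 − 27 = 42
  between Hadley and Fern: 31 + 36 − 20 = 47
  between Fern and Dale: 36 + 30 − 29 = 37
  between Dale and Ridge: 30 + 25 − 5 = 50
Cheapest insertion is between Fern and Dale, adding 37.
New total = 102 + 37 = 139.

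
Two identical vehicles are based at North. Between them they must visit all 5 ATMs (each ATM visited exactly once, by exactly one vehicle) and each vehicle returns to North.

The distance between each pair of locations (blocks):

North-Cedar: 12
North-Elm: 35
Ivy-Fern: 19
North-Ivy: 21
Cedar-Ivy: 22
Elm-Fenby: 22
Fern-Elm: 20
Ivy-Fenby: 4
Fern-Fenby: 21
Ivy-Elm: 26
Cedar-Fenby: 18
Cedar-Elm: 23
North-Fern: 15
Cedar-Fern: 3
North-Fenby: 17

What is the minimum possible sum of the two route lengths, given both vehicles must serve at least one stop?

106 blocks — the smallest possible combined total.

Check every non-empty split of the stops between the two vehicles; for each half take its own optimal tour:
  {Cedar} + {Ivy, Fern, Elm, Fenby}: 24 + 82 = 106
  {Ivy} + {Cedar, Fern, Elm, Fenby}: 42 + 74 = 116
  {Cedar, Ivy} + {Fern, Elm, Fenby}: 55 + 74 = 129
  {Fern} + {Cedar, Ivy, Elm, Fenby}: 30 + 82 = 112
  {Cedar, Fern} + {Ivy, Elm, Fenby}: 30 + 82 = 112
  {Ivy, Fern} + {Cedar, Elm, Fenby}: 55 + 74 = 129
  … (15 splits in total)
Best: vehicle 1 North → Cedar → North = 24; vehicle 2 North → Ivy → Fenby → Elm → Fern → North = 82; combined 106.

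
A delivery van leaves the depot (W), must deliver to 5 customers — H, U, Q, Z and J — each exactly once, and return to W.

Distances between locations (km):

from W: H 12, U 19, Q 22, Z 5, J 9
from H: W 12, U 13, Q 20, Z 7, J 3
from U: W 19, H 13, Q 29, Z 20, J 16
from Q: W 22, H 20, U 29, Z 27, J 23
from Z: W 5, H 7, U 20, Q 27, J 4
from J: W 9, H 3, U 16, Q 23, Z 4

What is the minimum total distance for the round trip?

76 km — the shortest possible round trip.

With 5 stops there are 5!/2 = 60 distinct round trips (a route and its reverse cost the same).
W→H→U→Q→Z→J→W: 12+13+29+27+4+9 = 94
W→H→U→Q→J→Z→W: 12+13+29+23+4+5 = 86
W→H→U→Z→Q→J→W: 12+13+20+27+23+9 = 104
W→H→U→Z→J→Q→W: 12+13+20+4+23+22 = 94
W→H→U→J→Q→Z→W: 12+13+16+23+27+5 = 96
W→H→U→J→Z→Q→W: 12+13+16+4+27+22 = 94
W→H→Q→U→Z→J→W: 12+20+29+20+4+9 = 94
W→H→Q→U→J→Z→W: 12+20+29+16+4+5 = 86
W→H→Q→Z→U→J→W: 12+20+27+20+16+9 = 104
W→H→Q→Z→J→U→W: 12+20+27+4+16+19 = 98
W→H→Q→J→U→Z→W: 12+20+23+16+20+5 = 96
W→H→Q→J→Z→U→W: 12+20+23+4+20+19 = 98
W→H→Z→U→Q→J→W: 12+7+20+29+23+9 = 100
W→H→Z→U→J→Q→W: 12+7+20+16+23+22 = 100
… (46 more)
W→Q→U→H→J→Z→W: 22+29+13+3+4+5 = 76  ← best
The minimum is 76.
One optimal route: W → Q → U → H → J → Z → W (or its reverse).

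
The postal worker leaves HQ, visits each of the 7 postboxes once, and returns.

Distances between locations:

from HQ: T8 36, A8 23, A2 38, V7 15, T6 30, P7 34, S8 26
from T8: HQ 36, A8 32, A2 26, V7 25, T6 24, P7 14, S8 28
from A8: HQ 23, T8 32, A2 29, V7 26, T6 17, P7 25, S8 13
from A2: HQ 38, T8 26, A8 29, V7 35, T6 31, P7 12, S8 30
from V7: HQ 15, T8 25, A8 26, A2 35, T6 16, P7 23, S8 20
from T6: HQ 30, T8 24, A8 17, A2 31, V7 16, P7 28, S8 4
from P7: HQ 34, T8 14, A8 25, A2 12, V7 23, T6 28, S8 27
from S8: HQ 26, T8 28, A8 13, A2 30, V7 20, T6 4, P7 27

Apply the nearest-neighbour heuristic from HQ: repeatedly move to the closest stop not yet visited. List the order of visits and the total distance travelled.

At HQ the remaining stops are V7 15, A8 23, S8 26, T6 30, P7 34, T8 36, A2 38; go to V7.
At V7 the remaining stops are T6 16, S8 20, P7 23, T8 25, A8 26, A2 35; go to T6.
At T6 the remaining stops are S8 4, A8 17, T8 24, P7 28, A2 31; go to S8.
At S8 the remaining stops are A8 13, P7 27, T8 28, A2 30; go to A8.
At A8 the remaining stops are P7 25, A2 29, T8 32; go to P7.
At P7 the remaining stops are A2 12, T8 14; go to A2.
At A2 the remaining stops are T8 26; go to T8.
Return T8→HQ: 36.
Total = 15 + 16 + 4 + 13 + 25 + 12 + 26 + 36 = 147.

Nearest-neighbour total = 147; route HQ → V7 → T6 → S8 → A8 → P7 → A2 → T8 → HQ.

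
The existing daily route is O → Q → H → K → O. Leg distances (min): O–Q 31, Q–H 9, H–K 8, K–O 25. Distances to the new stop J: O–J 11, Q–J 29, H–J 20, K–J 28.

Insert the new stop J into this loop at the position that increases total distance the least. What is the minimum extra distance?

Minimum extra distance: 9 min, inserting J between O and Q.

Insertion cost between consecutive stops i–j is d(i,J) + d(J,j) − d(i,j):
  between O and Q: 11 + 29 − 31 = 9
  between Q and H: 29 + 20 − 9 = 40
  between H and K: 20 + 28 − 8 = 40
  between K and O: 28 + 11 − 25 = 14
Cheapest insertion is between O and Q, adding 9.
New total = 73 + 9 = 82.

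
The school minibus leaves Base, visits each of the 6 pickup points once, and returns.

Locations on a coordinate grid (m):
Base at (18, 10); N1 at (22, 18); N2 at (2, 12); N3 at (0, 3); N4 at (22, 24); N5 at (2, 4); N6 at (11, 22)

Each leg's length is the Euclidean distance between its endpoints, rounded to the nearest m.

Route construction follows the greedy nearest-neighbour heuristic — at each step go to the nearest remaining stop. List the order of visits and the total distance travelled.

68 m along Base → N1 → N4 → N6 → N2 → N5 → N3 → Base.

Base → [N1:9 / N6:14 / N4:15 / N2:16 / N5:17 / N3:19] → N1 (9)
N1 → [N4:6 / N6:12 / N2:21 / N5:24 / N3:27] → N4 (6)
N4 → [N6:11 / N2:23 / N5:28 / N3:30] → N6 (11)
N6 → [N2:13 / N5:20 / N3:22] → N2 (13)
N2 → [N5:8 / N3:9] → N5 (8)
N5 → [N3:2] → N3 (2)
Return N3→Base: 19.
Total = 9 + 6 + 11 + 13 + 8 + 2 + 19 = 68.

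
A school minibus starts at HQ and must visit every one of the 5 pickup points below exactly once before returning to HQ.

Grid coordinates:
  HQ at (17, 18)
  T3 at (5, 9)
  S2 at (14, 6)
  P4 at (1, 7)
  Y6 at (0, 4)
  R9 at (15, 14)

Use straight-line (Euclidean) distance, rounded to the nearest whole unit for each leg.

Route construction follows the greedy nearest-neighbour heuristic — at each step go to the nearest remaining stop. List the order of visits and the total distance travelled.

HQ → [R9:4 / S2:12 / T3:15 / P4:19 / Y6:22] → R9 (4)
R9 → [S2:8 / T3:11 / P4:16 / Y6:18] → S2 (8)
S2 → [T3:9 / P4:13 / Y6:14] → T3 (9)
T3 → [P4:4 / Y6:7] → P4 (4)
P4 → [Y6:3] → Y6 (3)
Return Y6→HQ: 22.
Total = 4 + 8 + 9 + 4 + 3 + 22 = 50.

Total distance 50 via the nearest-neighbour route HQ → R9 → S2 → T3 → P4 → Y6 → HQ.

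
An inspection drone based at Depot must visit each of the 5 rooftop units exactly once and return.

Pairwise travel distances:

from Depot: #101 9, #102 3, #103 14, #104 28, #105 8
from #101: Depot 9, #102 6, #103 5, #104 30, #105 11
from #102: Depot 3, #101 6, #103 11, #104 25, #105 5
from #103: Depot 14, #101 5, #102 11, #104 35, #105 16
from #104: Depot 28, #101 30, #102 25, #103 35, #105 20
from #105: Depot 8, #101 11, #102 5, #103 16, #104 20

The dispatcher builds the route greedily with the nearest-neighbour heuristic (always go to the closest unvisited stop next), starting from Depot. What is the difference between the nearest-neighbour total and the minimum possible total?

Depot: #102=3, #105=8, #101=9, #103=14, #104=28 ⇒ #102
#102: #105=5, #101=6, #103=11, #104=25 ⇒ #105
#105: #101=11, #103=16, #104=20 ⇒ #101
#101: #103=5, #104=30 ⇒ #103
#103: #104=35 ⇒ #104
NN route Depot → #102 → #105 → #101 → #103 → #104 → Depot costs 87.
Optimal: Depot → #101 → #103 → #104 → #105 → #102 → Depot costs 77 (by enumerating all 60 distinct tours).
Excess = 87 − 77 = 10.

10 longer than the optimal tour.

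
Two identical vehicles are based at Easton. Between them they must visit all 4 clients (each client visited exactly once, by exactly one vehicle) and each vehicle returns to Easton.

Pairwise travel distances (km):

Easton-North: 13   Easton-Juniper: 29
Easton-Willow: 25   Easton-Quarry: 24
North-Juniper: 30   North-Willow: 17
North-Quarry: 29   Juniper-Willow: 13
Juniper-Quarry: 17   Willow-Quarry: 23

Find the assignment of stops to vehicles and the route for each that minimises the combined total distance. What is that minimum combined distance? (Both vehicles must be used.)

Minimum combined distance: 105 km.

There are 2^3 − 1 = 7 ways to divide the 4 stops into two non-empty groups. For each, the best each vehicle can do is its own shortest tour through its group:
  {North} + {Juniper, Willow, Quarry}: 26 + 79 = 105
  {Juniper} + {North, Willow, Quarry}: 58 + 77 = 135
  {North, Juniper} + {Willow, Quarry}: 72 + 72 = 144
  {Willow} + {North, Juniper, Quarry}: 50 + 84 = 134
  {North, Willow} + {Juniper, Quarry}: 55 + 70 = 125
  {Juniper, Willow} + {North, Quarry}: 67 + 66 = 133
  … (7 splits in total)
Best: vehicle 1 Easton → North → Easton = 26; vehicle 2 Easton → Willow → Juniper → Quarry → Easton = 79; combined 105.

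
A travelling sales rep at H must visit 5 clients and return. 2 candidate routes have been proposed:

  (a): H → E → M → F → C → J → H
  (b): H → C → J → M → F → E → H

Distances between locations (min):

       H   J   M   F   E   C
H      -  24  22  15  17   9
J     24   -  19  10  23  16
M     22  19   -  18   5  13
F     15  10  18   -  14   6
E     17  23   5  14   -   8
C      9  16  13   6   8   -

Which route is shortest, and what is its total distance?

86 min — (a) is the shortest.

(a): 17 + 5 + 18 + 6 + 16 + 24 = 86
(b): 9 + 16 + 19 + 18 + 14 + 17 = 93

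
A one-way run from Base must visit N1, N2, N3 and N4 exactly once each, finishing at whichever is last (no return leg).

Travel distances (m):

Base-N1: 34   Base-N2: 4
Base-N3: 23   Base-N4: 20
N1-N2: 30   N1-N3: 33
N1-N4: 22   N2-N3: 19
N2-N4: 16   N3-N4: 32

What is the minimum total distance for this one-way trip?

There are 4! = 24 possible orderings.
Base→N1→N2→N3→N4: 34+30+19+32 = 115
Base→N1→N2→N4→N3: 34+30+16+32 = 112
Base→N1→N3→N2→N4: 34+33+19+16 = 102
Base→N1→N3→N4→N2: 34+33+32+16 = 115
Base→N1→N4→N2→N3: 34+22+16+19 = 91
Base→N1→N4→N3→N2: 34+22+32+19 = 107
Base→N2→N1→N3→N4: 4+30+33+32 = 99
Base→N2→N1→N4→N3: 4+30+22+32 = 88
Base→N2→N3→N1→N4: 4+19+33+22 = 78
Base→N2→N3→N4→N1: 4+19+32+22 = 77
Base→N2→N4→N1→N3: 4+16+22+33 = 75
Base→N2→N4→N3→N1: 4+16+32+33 = 85
Base→N3→N1→N2→N4: 23+33+30+16 = 102
Base→N3→N1→N4→N2: 23+33+22+16 = 94
… (10 more)
The minimum is 75.
One shortest path: Base → N2 → N4 → N1 → N3.

Minimum one-way distance = 75 m.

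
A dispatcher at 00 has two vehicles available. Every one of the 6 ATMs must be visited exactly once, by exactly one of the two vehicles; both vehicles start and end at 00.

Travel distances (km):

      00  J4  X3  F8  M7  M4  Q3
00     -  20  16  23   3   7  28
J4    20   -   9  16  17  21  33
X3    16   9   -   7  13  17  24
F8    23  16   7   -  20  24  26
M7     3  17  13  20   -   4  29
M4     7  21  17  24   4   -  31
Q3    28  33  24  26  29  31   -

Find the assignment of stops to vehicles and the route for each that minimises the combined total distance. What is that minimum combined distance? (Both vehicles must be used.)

104 km — the smallest possible combined total.

There are 2^5 − 1 = 31 ways to divide the 6 stops into two non-empty groups. For each, the best each vehicle can do is its own shortest tour through its group:
  {J4} + {X3, F8, M7, M4, Q3}: 40 + 85 = 125
  {X3} + {J4, F8, M7, M4, Q3}: 32 + 98 = 130
  {J4, X3} + {F8, M7, M4, Q3}: 45 + 85 = 130
  {F8} + {J4, X3, M7, M4, Q3}: 46 + 89 = 135
  {J4, F8} + {X3, M7, M4, Q3}: 59 + 76 = 135
  {X3, F8} + {J4, M7, M4, Q3}: 46 + 89 = 135
  … (31 splits in total)
  {M7} + {J4, X3, F8, M4, Q3}: 6 + 98 = 104  ← best
Best: vehicle 1 00 → M7 → 00 = 6; vehicle 2 00 → M4 → J4 → X3 → F8 → Q3 → 00 = 98; combined 104.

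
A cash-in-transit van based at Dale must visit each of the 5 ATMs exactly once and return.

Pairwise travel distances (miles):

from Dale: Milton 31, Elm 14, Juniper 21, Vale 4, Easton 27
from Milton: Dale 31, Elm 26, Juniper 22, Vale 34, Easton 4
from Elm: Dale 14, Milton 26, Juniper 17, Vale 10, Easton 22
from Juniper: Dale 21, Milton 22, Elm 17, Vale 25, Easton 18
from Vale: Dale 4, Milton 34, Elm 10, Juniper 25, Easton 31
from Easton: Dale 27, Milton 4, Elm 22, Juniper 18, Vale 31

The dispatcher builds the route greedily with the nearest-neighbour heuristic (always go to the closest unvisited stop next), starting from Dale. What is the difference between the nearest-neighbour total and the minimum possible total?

The nearest-neighbour route is 1 miles longer than optimal.

From Dale: Vale=4, Elm=14, Juniper=21, Easton=27, Milton=31 → choose Vale (4).
From Vale: Elm=10, Juniper=25, Easton=31, Milton=34 → choose Elm (10).
From Elm: Juniper=17, Easton=22, Milton=26 → choose Juniper (17).
From Juniper: Easton=18, Milton=22 → choose Easton (18).
From Easton: Milton=4 → choose Milton (4).
NN route Dale → Vale → Elm → Juniper → Easton → Milton → Dale costs 84.
Optimal: Dale → Juniper → Milton → Easton → Elm → Vale → Dale costs 83 (by enumerating all 60 distinct tours).
Excess = 84 − 83 = 1.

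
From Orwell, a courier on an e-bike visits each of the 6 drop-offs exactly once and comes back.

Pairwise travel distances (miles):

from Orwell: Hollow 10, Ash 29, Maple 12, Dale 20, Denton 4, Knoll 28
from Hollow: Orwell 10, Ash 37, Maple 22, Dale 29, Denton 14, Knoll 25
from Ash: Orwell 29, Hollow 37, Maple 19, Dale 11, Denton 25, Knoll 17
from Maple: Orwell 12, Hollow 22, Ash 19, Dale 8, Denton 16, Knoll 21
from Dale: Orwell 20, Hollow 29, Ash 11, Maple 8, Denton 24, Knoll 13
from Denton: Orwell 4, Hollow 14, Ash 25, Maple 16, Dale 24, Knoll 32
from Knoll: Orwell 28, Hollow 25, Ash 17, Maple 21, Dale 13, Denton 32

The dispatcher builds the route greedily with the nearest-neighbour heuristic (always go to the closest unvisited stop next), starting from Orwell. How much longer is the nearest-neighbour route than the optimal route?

13 miles longer than the optimal tour.

Orwell: Denton=4, Hollow=10, Maple=12, Dale=20, Knoll=28, Ash=29 ⇒ Denton
Denton: Hollow=14, Maple=16, Dale=24, Ash=25, Knoll=32 ⇒ Hollow
Hollow: Maple=22, Knoll=25, Dale=29, Ash=37 ⇒ Maple
Maple: Dale=8, Ash=19, Knoll=21 ⇒ Dale
Dale: Ash=11, Knoll=13 ⇒ Ash
Ash: Knoll=17 ⇒ Knoll
NN route Orwell → Denton → Hollow → Maple → Dale → Ash → Knoll → Orwell costs 104.
Optimal: Orwell → Hollow → Knoll → Ash → Dale → Maple → Denton → Orwell costs 91 (by enumerating all 360 distinct tours).
Excess = 104 − 91 = 13.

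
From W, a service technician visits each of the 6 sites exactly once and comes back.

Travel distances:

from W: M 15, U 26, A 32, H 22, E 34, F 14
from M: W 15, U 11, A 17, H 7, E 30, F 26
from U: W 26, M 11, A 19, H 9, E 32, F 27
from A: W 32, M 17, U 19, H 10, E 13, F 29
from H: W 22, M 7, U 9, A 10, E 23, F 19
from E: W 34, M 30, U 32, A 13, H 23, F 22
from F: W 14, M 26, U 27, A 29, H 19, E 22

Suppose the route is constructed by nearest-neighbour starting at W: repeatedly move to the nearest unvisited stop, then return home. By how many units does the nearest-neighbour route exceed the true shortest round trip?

Excess over optimum: 23.

W: F=14, M=15, H=22, U=26, A=32, E=34 ⇒ F
F: H=19, E=22, M=26, U=27, A=29 ⇒ H
H: M=7, U=9, A=10, E=23 ⇒ M
M: U=11, A=17, E=30 ⇒ U
U: A=19, E=32 ⇒ A
A: E=13 ⇒ E
NN route W → F → H → M → U → A → E → W costs 117.
Optimal: W → M → U → H → A → E → F → W costs 94 (by enumerating all 360 distinct tours).
Excess = 117 − 94 = 23.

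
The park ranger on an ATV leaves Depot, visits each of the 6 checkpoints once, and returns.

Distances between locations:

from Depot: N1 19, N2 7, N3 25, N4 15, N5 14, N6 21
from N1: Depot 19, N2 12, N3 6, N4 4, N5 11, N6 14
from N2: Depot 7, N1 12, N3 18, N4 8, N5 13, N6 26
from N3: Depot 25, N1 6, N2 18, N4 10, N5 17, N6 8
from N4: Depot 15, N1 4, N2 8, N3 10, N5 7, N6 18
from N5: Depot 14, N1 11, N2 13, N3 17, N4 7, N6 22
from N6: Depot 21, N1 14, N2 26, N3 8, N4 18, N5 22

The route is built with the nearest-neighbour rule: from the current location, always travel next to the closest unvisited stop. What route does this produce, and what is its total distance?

At Depot the remaining stops are N2 7, N5 14, N4 15, N1 19, N6 21, N3 25; go to N2.
At N2 the remaining stops are N4 8, N1 12, N5 13, N3 18, N6 26; go to N4.
At N4 the remaining stops are N1 4, N5 7, N3 10, N6 18; go to N1.
At N1 the remaining stops are N3 6, N5 11, N6 14; go to N3.
At N3 the remaining stops are N6 8, N5 17; go to N6.
At N6 the remaining stops are N5 22; go to N5.
Return N5→Depot: 14.
Total = 7 + 8 + 4 + 6 + 8 + 22 + 14 = 69.

69 along Depot → N2 → N4 → N1 → N3 → N6 → N5 → Depot.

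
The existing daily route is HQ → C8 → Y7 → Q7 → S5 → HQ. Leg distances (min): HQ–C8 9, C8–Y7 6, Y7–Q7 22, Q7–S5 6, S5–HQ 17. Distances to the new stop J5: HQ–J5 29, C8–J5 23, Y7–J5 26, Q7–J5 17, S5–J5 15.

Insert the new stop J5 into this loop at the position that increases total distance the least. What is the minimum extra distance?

+21 min — insert J5 between Y7 and Q7.

Insertion cost between consecutive stops i–j is d(i,J5) + d(J5,j) − d(i,j):
  between HQ and C8: 29 + 23 − 9 = 43
  between C8 and Y7: 23 + 26 − 6 = 43
  between Y7 and Q7: 26 + 17 − 22 = 21
  between Q7 and S5: 17 + 15 − 6 = 26
  between S5 and HQ: 15 + 29 − 17 = 27
Cheapest insertion is between Y7 and Q7, adding 21.
New total = 60 + 21 = 81.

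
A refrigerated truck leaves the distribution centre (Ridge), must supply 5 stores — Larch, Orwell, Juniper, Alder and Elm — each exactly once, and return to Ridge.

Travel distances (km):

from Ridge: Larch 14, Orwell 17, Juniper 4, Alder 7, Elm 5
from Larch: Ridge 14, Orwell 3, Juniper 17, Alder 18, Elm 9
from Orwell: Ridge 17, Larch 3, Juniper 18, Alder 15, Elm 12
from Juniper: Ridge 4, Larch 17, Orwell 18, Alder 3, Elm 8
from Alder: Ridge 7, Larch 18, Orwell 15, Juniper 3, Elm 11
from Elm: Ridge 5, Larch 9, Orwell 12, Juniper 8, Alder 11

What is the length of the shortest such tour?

Ridge - Larch - Orwell - Juniper - Alder - Elm - Ridge: 14+3+18+3+11+5 = 54
Ridge - Larch - Orwell - Juniper - Elm - Alder - Ridge: 14+3+18+8+11+7 = 61
Ridge - Larch - Orwell - Alder - Juniper - Elm - Ridge: 14+3+15+3+8+5 = 48
Ridge - Larch - Orwell - Alder - Elm - Juniper - Ridge: 14+3+15+11+8+4 = 55
Ridge - Larch - Orwell - Elm - Juniper - Alder - Ridge: 14+3+12+8+3+7 = 47
Ridge - Larch - Orwell - Elm - Alder - Juniper - Ridge: 14+3+12+11+3+4 = 47
Ridge - Larch - Juniper - Orwell - Alder - Elm - Ridge: 14+17+18+15+11+5 = 80
Ridge - Larch - Juniper - Orwell - Elm - Alder - Ridge: 14+17+18+12+11+7 = 79
Ridge - Larch - Juniper - Alder - Orwell - Elm - Ridge: 14+17+3+15+12+5 = 66
Ridge - Larch - Juniper - Alder - Elm - Orwell - Ridge: 14+17+3+11+12+17 = 74
Ridge - Larch - Juniper - Elm - Orwell - Alder - Ridge: 14+17+8+12+15+7 = 73
Ridge - Larch - Juniper - Elm - Alder - Orwell - Ridge: 14+17+8+11+15+17 = 82
Ridge - Larch - Alder - Orwell - Juniper - Elm - Ridge: 14+18+15+18+8+5 = 78
Ridge - Larch - Alder - Orwell - Elm - Juniper - Ridge: 14+18+15+12+8+4 = 71
… (46 more)
Ridge - Juniper - Alder - Orwell - Larch - Elm - Ridge: 4+3+15+3+9+5 = 39  ← best
The minimum is 39.
One optimal route: Ridge → Juniper → Alder → Orwell → Larch → Elm → Ridge (or its reverse).

39 km — the shortest possible round trip.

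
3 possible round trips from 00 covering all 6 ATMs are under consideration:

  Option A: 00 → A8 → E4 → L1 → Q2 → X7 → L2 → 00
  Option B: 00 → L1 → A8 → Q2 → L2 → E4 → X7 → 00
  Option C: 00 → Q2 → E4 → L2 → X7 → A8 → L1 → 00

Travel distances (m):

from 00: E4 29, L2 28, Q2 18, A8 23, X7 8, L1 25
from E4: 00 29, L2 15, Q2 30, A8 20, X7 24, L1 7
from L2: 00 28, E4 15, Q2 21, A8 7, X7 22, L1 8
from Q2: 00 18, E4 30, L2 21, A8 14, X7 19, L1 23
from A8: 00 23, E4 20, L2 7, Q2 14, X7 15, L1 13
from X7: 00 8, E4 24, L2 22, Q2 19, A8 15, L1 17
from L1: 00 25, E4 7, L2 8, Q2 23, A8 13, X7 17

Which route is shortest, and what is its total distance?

Shortest is Option B, total 120 m.

Option A: 23 + 20 + 7 + 23 + 19 + 22 + 28 = 142
Option B: 25 + 13 + 14 + 21 + 15 + 24 + 8 = 120
Option C: 18 + 30 + 15 + 22 + 15 + 13 + 25 = 138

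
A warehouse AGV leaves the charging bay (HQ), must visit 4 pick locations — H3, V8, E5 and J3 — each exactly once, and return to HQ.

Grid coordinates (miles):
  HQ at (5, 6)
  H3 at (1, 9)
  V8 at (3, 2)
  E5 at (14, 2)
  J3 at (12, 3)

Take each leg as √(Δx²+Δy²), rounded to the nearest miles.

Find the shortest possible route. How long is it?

33 miles — the shortest possible round trip.

There are 12 distinct closed tours to check (reversals are equivalent).
HQ → H3 → V8 → E5 → J3 → HQ: 5+7+11+2+8 = 33
HQ → H3 → V8 → J3 → E5 → HQ: 5+7+9+2+10 = 33
HQ → H3 → E5 → V8 → J3 → HQ: 5+15+11+9+8 = 48
HQ → H3 → E5 → J3 → V8 → HQ: 5+15+2+9+4 = 35
HQ → H3 → J3 → V8 → E5 → HQ: 5+13+9+11+10 = 48
HQ → H3 → J3 → E5 → V8 → HQ: 5+13+2+11+4 = 35
HQ → V8 → H3 → E5 → J3 → HQ: 4+7+15+2+8 = 36
HQ → V8 → H3 → J3 → E5 → HQ: 4+7+13+2+10 = 36
HQ → V8 → E5 → H3 → J3 → HQ: 4+11+15+13+8 = 51
HQ → V8 → J3 → H3 → E5 → HQ: 4+9+13+15+10 = 51
HQ → E5 → H3 → V8 → J3 → HQ: 10+15+7+9+8 = 49
HQ → E5 → V8 → H3 → J3 → HQ: 10+11+7+13+8 = 49
The minimum is 33.
One optimal route: HQ → H3 → V8 → E5 → J3 → HQ (or its reverse).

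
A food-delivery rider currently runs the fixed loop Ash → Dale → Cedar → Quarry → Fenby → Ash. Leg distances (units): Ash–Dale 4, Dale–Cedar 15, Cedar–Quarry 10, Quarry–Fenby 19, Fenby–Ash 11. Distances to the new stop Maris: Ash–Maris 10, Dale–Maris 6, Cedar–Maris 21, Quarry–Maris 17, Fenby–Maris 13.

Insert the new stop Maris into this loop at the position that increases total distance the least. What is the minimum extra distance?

+11 — insert Maris between Quarry and Fenby.

Insertion cost between consecutive stops i–j is d(i,Maris) + d(Maris,j) − d(i,j):
  between Ash and Dale: 10 + 6 − 4 = 12
  between Dale and Cedar: 6 + 21 − 15 = 12
  between Cedar and Quarry: 21 + 17 − 10 = 28
  between Quarry and Fenby: 17 + 13 − 19 = 11
  between Fenby and Ash: 13 + 10 − 11 = 12
Cheapest insertion is between Quarry and Fenby, adding 11.
New total = 59 + 11 = 70.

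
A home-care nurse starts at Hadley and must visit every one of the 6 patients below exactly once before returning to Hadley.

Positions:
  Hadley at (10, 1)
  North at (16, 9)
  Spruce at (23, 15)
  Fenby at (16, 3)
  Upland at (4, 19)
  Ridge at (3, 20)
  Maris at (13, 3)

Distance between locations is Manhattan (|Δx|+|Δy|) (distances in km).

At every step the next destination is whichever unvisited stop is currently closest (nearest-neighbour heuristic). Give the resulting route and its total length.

Nearest-neighbour total = 78 km; route Hadley → Maris → Fenby → North → Spruce → Upland → Ridge → Hadley.

From Hadley: distances to unvisited — Maris=5, Fenby=8, North=14, Upland=24, Ridge=26, Spruce=27. Nearest is Maris (5).
From Maris: distances to unvisited — Fenby=3, North=9, Spruce=22, Upland=25, Ridge=27. Nearest is Fenby (3).
From Fenby: distances to unvisited — North=6, Spruce=19, Upland=28, Ridge=30. Nearest is North (6).
From North: distances to unvisited — Spruce=13, Upland=22, Ridge=24. Nearest is Spruce (13).
From Spruce: distances to unvisited — Upland=23, Ridge=25. Nearest is Upland (23).
From Upland: distances to unvisited — Ridge=2. Nearest is Ridge (2).
Return Ridge→Hadley: 26.
Total = 5 + 3 + 6 + 13 + 23 + 2 + 26 = 78.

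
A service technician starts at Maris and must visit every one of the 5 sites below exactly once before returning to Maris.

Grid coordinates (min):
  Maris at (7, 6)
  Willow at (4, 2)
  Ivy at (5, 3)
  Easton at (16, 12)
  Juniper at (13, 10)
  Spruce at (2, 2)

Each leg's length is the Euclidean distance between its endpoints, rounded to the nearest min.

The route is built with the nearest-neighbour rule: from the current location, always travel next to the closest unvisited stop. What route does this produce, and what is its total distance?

Total distance 36 min via the nearest-neighbour route Maris → Ivy → Willow → Spruce → Juniper → Easton → Maris.

At Maris the remaining stops are Ivy 4, Willow 5, Spruce 6, Juniper 7, Easton 11; go to Ivy.
At Ivy the remaining stops are Willow 1, Spruce 3, Juniper 11, Easton 14; go to Willow.
At Willow the remaining stops are Spruce 2, Juniper 12, Easton 16; go to Spruce.
At Spruce the remaining stops are Juniper 14, Easton 17; go to Juniper.
At Juniper the remaining stops are Easton 4; go to Easton.
Return Easton→Maris: 11.
Total = 4 + 1 + 2 + 14 + 4 + 11 = 36.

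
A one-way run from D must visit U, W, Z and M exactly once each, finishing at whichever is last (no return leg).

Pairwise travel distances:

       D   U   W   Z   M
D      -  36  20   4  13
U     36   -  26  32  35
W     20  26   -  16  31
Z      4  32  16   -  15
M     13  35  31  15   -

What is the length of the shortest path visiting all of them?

There are 4! = 24 possible orderings.
D - U - W - Z - M: 36+26+16+15 = 93
D - U - W - M - Z: 36+26+31+15 = 108
D - U - Z - W - M: 36+32+16+31 = 115
D - U - Z - M - W: 36+32+15+31 = 114
D - U - M - W - Z: 36+35+31+16 = 118
D - U - M - Z - W: 36+35+15+16 = 102
D - W - U - Z - M: 20+26+32+15 = 93
D - W - U - M - Z: 20+26+35+15 = 96
D - W - Z - U - M: 20+16+32+35 = 103
D - W - Z - M - U: 20+16+15+35 = 86
D - W - M - U - Z: 20+31+35+32 = 118
D - W - M - Z - U: 20+31+15+32 = 98
D - Z - U - W - M: 4+32+26+31 = 93
D - Z - U - M - W: 4+32+35+31 = 102
… (10 more)
D - M - Z - W - U: 13+15+16+26 = 70  ← best
The minimum is 70.
One shortest path: D → M → Z → W → U.

Minimum one-way distance = 70.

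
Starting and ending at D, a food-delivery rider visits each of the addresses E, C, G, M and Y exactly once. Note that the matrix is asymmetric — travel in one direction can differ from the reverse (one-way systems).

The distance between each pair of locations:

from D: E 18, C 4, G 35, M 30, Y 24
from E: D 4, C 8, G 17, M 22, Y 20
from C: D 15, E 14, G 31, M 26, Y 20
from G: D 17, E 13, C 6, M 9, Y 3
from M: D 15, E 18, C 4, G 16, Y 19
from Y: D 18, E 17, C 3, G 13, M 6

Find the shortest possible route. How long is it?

D-E-C-G-M-Y-D: 18+8+31+9+19+18 = 103
D-E-C-G-Y-M-D: 18+8+31+3+6+15 = 81
D-E-C-M-G-Y-D: 18+8+26+16+3+18 = 89
D-E-C-M-Y-G-D: 18+8+26+19+13+17 = 101
D-E-C-Y-G-M-D: 18+8+20+13+9+15 = 83
D-E-C-Y-M-G-D: 18+8+20+6+16+17 = 85
D-E-G-C-M-Y-D: 18+17+6+26+19+18 = 104
D-E-G-C-Y-M-D: 18+17+6+20+6+15 = 82
D-E-G-M-C-Y-D: 18+17+9+4+20+18 = 86
D-E-G-M-Y-C-D: 18+17+9+19+3+15 = 81
D-E-G-Y-C-M-D: 18+17+3+3+26+15 = 82
D-E-G-Y-M-C-D: 18+17+3+6+4+15 = 63
D-E-M-C-G-Y-D: 18+22+4+31+3+18 = 96
D-E-M-C-Y-G-D: 18+22+4+20+13+17 = 94
… (106 more)
D-C-E-G-Y-M-D: 4+14+17+3+6+15 = 59  ← best
The minimum is 59.
One optimal route: D → C → E → G → Y → M → D.

59 — the shortest possible round trip.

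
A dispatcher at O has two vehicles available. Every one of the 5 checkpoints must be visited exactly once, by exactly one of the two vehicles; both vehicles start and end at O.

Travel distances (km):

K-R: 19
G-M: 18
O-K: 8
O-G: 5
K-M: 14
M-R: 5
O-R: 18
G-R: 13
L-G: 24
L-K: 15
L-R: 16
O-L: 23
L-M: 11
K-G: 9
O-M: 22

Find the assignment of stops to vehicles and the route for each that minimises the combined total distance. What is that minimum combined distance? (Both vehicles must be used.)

Minimum combined distance: 67 km.

There are 2^4 − 1 = 15 ways to divide the 5 stops into two non-empty groups. For each, the best each vehicle can do is its own shortest tour through its group:
  {L} + {K, G, M, R}: 46 + 45 = 91
  {K} + {L, G, M, R}: 16 + 57 = 73
  {L, K} + {G, M, R}: 46 + 45 = 91
  {G} + {L, K, M, R}: 10 + 57 = 67
  {L, G} + {K, M, R}: 52 + 45 = 97
  {K, G} + {L, M, R}: 22 + 57 = 79
  … (15 splits in total)
Best: vehicle 1 O → G → O = 10; vehicle 2 O → K → L → M → R → O = 57; combined 67.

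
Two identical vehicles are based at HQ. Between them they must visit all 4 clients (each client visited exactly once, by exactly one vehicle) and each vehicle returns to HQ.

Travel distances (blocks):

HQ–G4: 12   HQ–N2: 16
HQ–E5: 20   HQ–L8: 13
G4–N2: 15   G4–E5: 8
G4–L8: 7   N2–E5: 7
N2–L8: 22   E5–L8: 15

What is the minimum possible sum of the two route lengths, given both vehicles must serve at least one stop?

Try each way of splitting the stops between the two vehicles (each non-empty) and, for each split, find the best tour for each vehicle:
  {G4} + {N2, E5, L8}: 24 + 51 = 75
  {N2} + {G4, E5, L8}: 32 + 48 = 80
  {G4, N2} + {E5, L8}: 43 + 48 = 91
  {E5} + {G4, N2, L8}: 40 + 51 = 91
  {G4, E5} + {N2, L8}: 40 + 51 = 91
  {N2, E5} + {G4, L8}: 43 + 32 = 75
  … (7 splits in total)
  {G4, N2, E5} + {L8}: 43 + 26 = 69  ← best
Best: vehicle 1 HQ → G4 → E5 → N2 → HQ = 43; vehicle 2 HQ → L8 → HQ = 26; combined 69.

69 blocks — the smallest possible combined total.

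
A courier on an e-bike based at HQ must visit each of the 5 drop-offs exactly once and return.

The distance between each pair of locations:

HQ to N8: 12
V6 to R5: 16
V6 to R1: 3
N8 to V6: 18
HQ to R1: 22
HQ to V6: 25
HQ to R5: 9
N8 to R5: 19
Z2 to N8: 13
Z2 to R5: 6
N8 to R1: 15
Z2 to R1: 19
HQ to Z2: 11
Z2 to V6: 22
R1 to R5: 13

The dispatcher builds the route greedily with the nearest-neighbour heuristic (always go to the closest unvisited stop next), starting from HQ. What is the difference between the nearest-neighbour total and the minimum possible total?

Excess over optimum: 8.

From HQ: R5=9, Z2=11, N8=12, R1=22, V6=25 → choose R5 (9).
From R5: Z2=6, R1=13, V6=16, N8=19 → choose Z2 (6).
From Z2: N8=13, R1=19, V6=22 → choose N8 (13).
From N8: R1=15, V6=18 → choose R1 (15).
From R1: V6=3 → choose V6 (3).
NN route HQ → R5 → Z2 → N8 → R1 → V6 → HQ costs 71.
Optimal: HQ → Z2 → R5 → V6 → R1 → N8 → HQ costs 63 (by enumerating all 60 distinct tours).
Excess = 71 − 63 = 8.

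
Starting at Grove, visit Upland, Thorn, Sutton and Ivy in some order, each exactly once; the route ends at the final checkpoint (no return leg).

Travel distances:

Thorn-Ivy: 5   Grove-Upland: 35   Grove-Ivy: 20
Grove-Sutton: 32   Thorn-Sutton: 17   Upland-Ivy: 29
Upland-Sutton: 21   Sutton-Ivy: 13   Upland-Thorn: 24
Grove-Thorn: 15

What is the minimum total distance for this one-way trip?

There are 4! = 24 possible orderings.
Grove → Upland → Thorn → Sutton → Ivy: 35+24+17+13 = 89
Grove → Upland → Thorn → Ivy → Sutton: 35+24+5+13 = 77
Grove → Upland → Sutton → Thorn → Ivy: 35+21+17+5 = 78
Grove → Upland → Sutton → Ivy → Thorn: 35+21+13+5 = 74
Grove → Upland → Ivy → Thorn → Sutton: 35+29+5+17 = 86
Grove → Upland → Ivy → Sutton → Thorn: 35+29+13+17 = 94
Grove → Thorn → Upland → Sutton → Ivy: 15+24+21+13 = 73
Grove → Thorn → Upland → Ivy → Sutton: 15+24+29+13 = 81
Grove → Thorn → Sutton → Upland → Ivy: 15+17+21+29 = 82
Grove → Thorn → Sutton → Ivy → Upland: 15+17+13+29 = 74
Grove → Thorn → Ivy → Upland → Sutton: 15+5+29+21 = 70
Grove → Thorn → Ivy → Sutton → Upland: 15+5+13+21 = 54
Grove → Sutton → Upland → Thorn → Ivy: 32+21+24+5 = 82
Grove → Sutton → Upland → Ivy → Thorn: 32+21+29+5 = 87
… (10 more)
The minimum is 54.
One shortest path: Grove → Thorn → Ivy → Sutton → Upland.

54 — the minimum one-way total.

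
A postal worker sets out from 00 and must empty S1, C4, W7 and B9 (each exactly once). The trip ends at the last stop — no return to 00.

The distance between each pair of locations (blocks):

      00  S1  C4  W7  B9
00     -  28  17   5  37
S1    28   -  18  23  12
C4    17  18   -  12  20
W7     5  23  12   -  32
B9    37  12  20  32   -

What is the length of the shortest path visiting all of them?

Minimum one-way distance = 47 blocks.

There are 4! = 24 possible orderings.
00 → S1 → C4 → W7 → B9: 28+18+12+32 = 90
00 → S1 → C4 → B9 → W7: 28+18+20+32 = 98
00 → S1 → W7 → C4 → B9: 28+23+12+20 = 83
00 → S1 → W7 → B9 → C4: 28+23+32+20 = 103
00 → S1 → B9 → C4 → W7: 28+12+20+12 = 72
00 → S1 → B9 → W7 → C4: 28+12+32+12 = 84
00 → C4 → S1 → W7 → B9: 17+18+23+32 = 90
00 → C4 → S1 → B9 → W7: 17+18+12+32 = 79
00 → C4 → W7 → S1 → B9: 17+12+23+12 = 64
00 → C4 → W7 → B9 → S1: 17+12+32+12 = 73
00 → C4 → B9 → S1 → W7: 17+20+12+23 = 72
00 → C4 → B9 → W7 → S1: 17+20+32+23 = 92
00 → W7 → S1 → C4 → B9: 5+23+18+20 = 66
00 → W7 → S1 → B9 → C4: 5+23+12+20 = 60
… (10 more)
00 → W7 → C4 → S1 → B9: 5+12+18+12 = 47  ← best
The minimum is 47.
One shortest path: 00 → W7 → C4 → S1 → B9.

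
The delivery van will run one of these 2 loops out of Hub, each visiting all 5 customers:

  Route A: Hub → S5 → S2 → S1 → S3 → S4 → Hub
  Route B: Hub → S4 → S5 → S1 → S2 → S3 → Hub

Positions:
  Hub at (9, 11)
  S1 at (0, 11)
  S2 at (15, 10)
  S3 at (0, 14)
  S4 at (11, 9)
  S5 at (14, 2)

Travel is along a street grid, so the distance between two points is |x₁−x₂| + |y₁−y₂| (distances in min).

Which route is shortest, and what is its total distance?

62 min — Route A is the shortest.

Route A: 14 + 9 + 16 + 3 + 16 + 4 = 62
Route B: 4 + 10 + 23 + 16 + 19 + 12 = 84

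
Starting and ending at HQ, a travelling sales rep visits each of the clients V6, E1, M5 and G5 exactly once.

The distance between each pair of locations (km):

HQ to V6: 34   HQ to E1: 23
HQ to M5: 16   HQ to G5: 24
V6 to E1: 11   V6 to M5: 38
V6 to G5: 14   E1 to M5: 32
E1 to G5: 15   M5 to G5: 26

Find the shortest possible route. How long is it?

Shortest round trip = 90 km.

HQ - V6 - E1 - M5 - G5 - HQ: 34+11+32+26+24 = 127
HQ - V6 - E1 - G5 - M5 - HQ: 34+11+15+26+16 = 102
HQ - V6 - M5 - E1 - G5 - HQ: 34+38+32+15+24 = 143
HQ - V6 - M5 - G5 - E1 - HQ: 34+38+26+15+23 = 136
HQ - V6 - G5 - E1 - M5 - HQ: 34+14+15+32+16 = 111
HQ - V6 - G5 - M5 - E1 - HQ: 34+14+26+32+23 = 129
HQ - E1 - V6 - M5 - G5 - HQ: 23+11+38+26+24 = 122
HQ - E1 - V6 - G5 - M5 - HQ: 23+11+14+26+16 = 90
HQ - E1 - M5 - V6 - G5 - HQ: 23+32+38+14+24 = 131
HQ - E1 - G5 - V6 - M5 - HQ: 23+15+14+38+16 = 106
HQ - M5 - V6 - E1 - G5 - HQ: 16+38+11+15+24 = 104
HQ - M5 - E1 - V6 - G5 - HQ: 16+32+11+14+24 = 97
The minimum is 90.
One optimal route: HQ → E1 → V6 → G5 → M5 → HQ (or its reverse).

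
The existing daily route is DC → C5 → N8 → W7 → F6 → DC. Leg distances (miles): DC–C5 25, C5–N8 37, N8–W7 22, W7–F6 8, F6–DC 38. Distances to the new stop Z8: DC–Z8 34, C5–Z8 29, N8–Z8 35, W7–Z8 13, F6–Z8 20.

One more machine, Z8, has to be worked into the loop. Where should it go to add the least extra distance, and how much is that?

Adding 16 miles by placing Z8 on the F6–DC leg.

Insertion cost between consecutive stops i–j is d(i,Z8) + d(Z8,j) − d(i,j):
  between DC and C5: 34 + 29 − 25 = 38
  between C5 and N8: 29 + 35 − 37 = 27
  between N8 and W7: 35 + 13 − 22 = 26
  between W7 and F6: 13 + 20 − 8 = 25
  between F6 and DC: 20 + 34 − 38 = 16
Cheapest insertion is between F6 and DC, adding 16.
New total = 130 + 16 = 146.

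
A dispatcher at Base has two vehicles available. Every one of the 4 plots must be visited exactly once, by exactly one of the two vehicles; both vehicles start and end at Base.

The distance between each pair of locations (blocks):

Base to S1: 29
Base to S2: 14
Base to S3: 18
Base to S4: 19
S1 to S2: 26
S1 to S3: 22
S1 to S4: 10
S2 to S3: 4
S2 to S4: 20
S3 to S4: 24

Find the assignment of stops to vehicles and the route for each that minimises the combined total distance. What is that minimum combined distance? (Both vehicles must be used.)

Minimum combined distance: 94 blocks.

Try each way of splitting the stops between the two vehicles (each non-empty) and, for each split, find the best tour for each vehicle:
  {S1} + {S2, S3, S4}: 58 + 61 = 119
  {S2} + {S1, S3, S4}: 28 + 69 = 97
  {S1, S2} + {S3, S4}: 69 + 61 = 130
  {S3} + {S1, S2, S4}: 36 + 69 = 105
  {S1, S3} + {S2, S4}: 69 + 53 = 122
  {S2, S3} + {S1, S4}: 36 + 58 = 94
  … (7 splits in total)
Best: vehicle 1 Base → S2 → S3 → Base = 36; vehicle 2 Base → S1 → S4 → Base = 58; combined 94.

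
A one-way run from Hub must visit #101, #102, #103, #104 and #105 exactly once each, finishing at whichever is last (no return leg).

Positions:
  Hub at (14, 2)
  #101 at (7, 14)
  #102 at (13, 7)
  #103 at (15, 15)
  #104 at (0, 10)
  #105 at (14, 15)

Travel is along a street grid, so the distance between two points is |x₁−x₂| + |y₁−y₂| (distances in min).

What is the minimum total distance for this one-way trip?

There are 5! = 120 possible orderings.
Hub→#101→#102→#103→#104→#105: 19+13+10+20+19 = 81
Hub→#101→#102→#103→#105→#104: 19+13+10+1+19 = 62
Hub→#101→#102→#104→#103→#105: 19+13+16+20+1 = 69
Hub→#101→#102→#104→#105→#103: 19+13+16+19+1 = 68
Hub→#101→#102→#105→#103→#104: 19+13+9+1+20 = 62
Hub→#101→#102→#105→#104→#103: 19+13+9+19+20 = 80
Hub→#101→#103→#102→#104→#105: 19+9+10+16+19 = 73
Hub→#101→#103→#102→#105→#104: 19+9+10+9+19 = 66
Hub→#101→#103→#104→#102→#105: 19+9+20+16+9 = 73
Hub→#101→#103→#104→#105→#102: 19+9+20+19+9 = 76
Hub→#101→#103→#105→#102→#104: 19+9+1+9+16 = 54
Hub→#101→#103→#105→#104→#102: 19+9+1+19+16 = 64
Hub→#101→#104→#102→#103→#105: 19+11+16+10+1 = 57
Hub→#101→#104→#102→#105→#103: 19+11+16+9+1 = 56
… (106 more)
Hub→#102→#103→#105→#101→#104: 6+10+1+8+11 = 36  ← best
The minimum is 36.
One shortest path: Hub → #102 → #103 → #105 → #101 → #104.

Minimum one-way distance = 36 min.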